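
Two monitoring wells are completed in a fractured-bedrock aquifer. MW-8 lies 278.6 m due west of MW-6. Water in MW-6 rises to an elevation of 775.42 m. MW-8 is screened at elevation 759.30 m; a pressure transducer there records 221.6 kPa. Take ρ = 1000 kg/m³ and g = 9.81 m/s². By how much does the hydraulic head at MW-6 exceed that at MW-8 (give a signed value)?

Total head at MW-6: h = 775.42 m (water level in the piezometer is the total head).
Pressure head at MW-8: ψ = P/(ρg) = 221.6×1000 / (1000 × 9.81) = 22.59 m.
Total head at MW-8: h = z + ψ = 759.30 + 22.59 = 781.89 m.
Head difference: h(MW-6) − h(MW-8) = 775.42 − 781.89 = -6.47 m.

Δh ≈ -6.47 m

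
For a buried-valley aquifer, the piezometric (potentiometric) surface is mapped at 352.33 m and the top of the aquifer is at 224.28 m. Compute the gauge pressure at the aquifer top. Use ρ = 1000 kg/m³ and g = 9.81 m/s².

P ≈ 1260 kPa

Pressure head at the aquifer top: ψ = h − z = 352.33 − 224.28 = 128.05 m.
P = ρgψ = 1000 × 9.81 × 128.05 = 1256170 Pa ≈ 1260 kPa.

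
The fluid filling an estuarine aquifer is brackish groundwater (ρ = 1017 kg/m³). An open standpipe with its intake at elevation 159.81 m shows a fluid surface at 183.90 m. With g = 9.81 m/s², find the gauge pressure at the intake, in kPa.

Pressure head ψ = h − z = 183.90 − 159.81 = 24.09 m.
P = ρgψ = 1017 × 9.81 × 24.09 = 240340 Pa ≈ 240 kPa.

P ≈ 240 kPa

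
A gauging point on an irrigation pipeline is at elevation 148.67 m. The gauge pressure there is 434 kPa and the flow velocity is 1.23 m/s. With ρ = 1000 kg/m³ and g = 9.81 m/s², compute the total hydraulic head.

Pressure head ψ = P/(ρg) = 434×1000 / (1000 × 9.81) = 44.24 m.
Velocity head = v²/(2g) = 1.23² / (2 × 9.81) = 0.077 m.
h = z + ψ + v²/(2g) = 148.67 + 44.24 + 0.077 = 192.99 m.

h ≈ 192.99 m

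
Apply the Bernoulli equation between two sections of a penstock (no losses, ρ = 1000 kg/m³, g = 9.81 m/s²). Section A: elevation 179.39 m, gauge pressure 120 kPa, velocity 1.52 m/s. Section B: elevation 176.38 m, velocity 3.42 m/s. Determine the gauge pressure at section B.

Pressure head at A: ψ₁ = P₁/(ρg) = 120×1000 / (1000 × 9.81) = 12.23 m.
Velocity heads: v₁²/2g = 1.52²/19.62 = 0.118 m; v₂²/2g = 3.42²/19.62 = 0.596 m.
Total head H = z₁ + ψ₁ + v₁²/2g = 179.39 + 12.23 + 0.118 = 191.74 m.
ψ₂ = H − z₂ − v₂²/2g = 191.74 − 176.38 − 0.596 = 14.76 m.
P₂ = ρgψ₂ = 1000 × 9.81 × 14.76 ≈ 145 kPa.

P₂ ≈ 145 kPa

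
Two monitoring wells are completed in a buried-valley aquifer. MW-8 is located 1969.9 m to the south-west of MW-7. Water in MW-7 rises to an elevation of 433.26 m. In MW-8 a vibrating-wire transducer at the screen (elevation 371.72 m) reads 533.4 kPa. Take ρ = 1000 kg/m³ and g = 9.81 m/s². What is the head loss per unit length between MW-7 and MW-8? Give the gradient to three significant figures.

i ≈ 0.00364 m/m

Total head at MW-7: h = 433.26 m (water level in the piezometer is the total head).
Pressure head at MW-8: ψ = P/(ρg) = 533.4×1000 / (1000 × 9.81) = 54.37 m.
Total head at MW-8: h = z + ψ = 371.72 + 54.37 = 426.09 m.
Head difference: h(MW-7) − h(MW-8) = 433.26 − 426.09 = 7.17 m.
Hydraulic gradient: i = |Δh| / L = 7.17 / 1969.9 = 0.00364.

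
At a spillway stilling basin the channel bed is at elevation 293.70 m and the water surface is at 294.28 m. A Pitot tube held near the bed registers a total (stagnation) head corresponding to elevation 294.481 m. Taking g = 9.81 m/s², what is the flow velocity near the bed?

Near the bed, under hydrostatic conditions, the piezometric head (z + ψ) equals the free-surface elevation, 294.28 m.
Velocity head = total − piezometric = 294.481 − 294.28 = 0.201 m.
v = √(2g·h_v) = √(2 × 9.81 × 0.201) = 1.99 m/s.

v ≈ 1.99 m/s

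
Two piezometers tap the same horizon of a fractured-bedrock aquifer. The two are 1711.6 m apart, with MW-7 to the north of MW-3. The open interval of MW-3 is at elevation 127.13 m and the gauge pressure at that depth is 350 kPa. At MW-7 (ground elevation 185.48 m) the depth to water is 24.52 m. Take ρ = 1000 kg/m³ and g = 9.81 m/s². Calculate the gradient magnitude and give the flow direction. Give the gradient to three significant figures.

Pressure head at MW-3: ψ = P/(ρg) = 350×1000 / (1000 × 9.81) = 35.68 m.
Total head at MW-3: h = z + ψ = 127.13 + 35.68 = 162.81 m.
Total head at MW-7: h = 185.48 − 24.52 = 160.96 m.
Head difference: h(MW-3) − h(MW-7) = 162.81 − 160.96 = 1.85 m.
Hydraulic gradient: i = |Δh| / L = 1.85 / 1711.6 = 0.00108.
Flow is from higher to lower head: from MW-3 toward MW-7, i.e. toward the north.

i ≈ 0.00108; groundwater flows toward the north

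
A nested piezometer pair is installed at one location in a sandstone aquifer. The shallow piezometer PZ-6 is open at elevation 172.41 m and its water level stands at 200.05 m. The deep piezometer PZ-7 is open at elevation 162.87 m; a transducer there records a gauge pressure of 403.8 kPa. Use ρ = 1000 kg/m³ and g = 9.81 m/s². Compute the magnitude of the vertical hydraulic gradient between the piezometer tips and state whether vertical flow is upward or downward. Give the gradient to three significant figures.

|i_v| ≈ 0.417; vertical flow is upward

Total head at PZ-6: h = 200.05 m (water level in the standpipe).
Pressure head at PZ-7: ψ = P/(ρg) = 403.8×1000 / (1000 × 9.81) = 41.16 m.
Total head at PZ-7: h = z + ψ = 162.87 + 41.16 = 204.03 m.
Δh = h(PZ-6) − h(PZ-7) = 200.05 − 204.03 = -3.98 m.
Vertical separation Δz = 172.41 − 162.87 = 9.54 m.
|i_v| = |Δh| / Δz = 3.98 / 9.54 = 0.417.
Head is higher in the deep piezometer, so vertical flow is upward (discharge condition).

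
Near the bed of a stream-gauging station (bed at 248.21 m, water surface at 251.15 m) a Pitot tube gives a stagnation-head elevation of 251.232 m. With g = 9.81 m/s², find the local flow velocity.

Near the bed, under hydrostatic conditions, the piezometric head (z + ψ) equals the free-surface elevation, 251.15 m.
Velocity head = total − piezometric = 251.232 − 251.15 = 0.082 m.
v = √(2g·h_v) = √(2 × 9.81 × 0.082) = 1.27 m/s.

v ≈ 1.27 m/s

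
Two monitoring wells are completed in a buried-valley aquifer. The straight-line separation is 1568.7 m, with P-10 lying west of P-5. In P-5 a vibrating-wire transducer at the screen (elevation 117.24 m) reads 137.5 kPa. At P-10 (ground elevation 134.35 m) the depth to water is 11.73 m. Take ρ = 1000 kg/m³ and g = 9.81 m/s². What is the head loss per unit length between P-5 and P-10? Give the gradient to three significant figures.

i ≈ 0.00551 m/m

Pressure head at P-5: ψ = P/(ρg) = 137.5×1000 / (1000 × 9.81) = 14.02 m.
Total head at P-5: h = z + ψ = 117.24 + 14.02 = 131.26 m.
Total head at P-10: h = 134.35 − 11.73 = 122.62 m.
Head difference: h(P-5) − h(P-10) = 131.26 − 122.62 = 8.64 m.
Hydraulic gradient: i = |Δh| / L = 8.64 / 1568.7 = 0.00551.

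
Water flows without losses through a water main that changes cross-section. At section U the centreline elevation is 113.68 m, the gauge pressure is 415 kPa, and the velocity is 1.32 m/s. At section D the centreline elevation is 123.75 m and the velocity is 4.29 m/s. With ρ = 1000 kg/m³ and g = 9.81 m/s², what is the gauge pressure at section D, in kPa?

P₂ ≈ 308 kPa

Pressure head at U: ψ₁ = P₁/(ρg) = 415×1000 / (1000 × 9.81) = 42.30 m.
Velocity heads: v₁²/2g = 1.32²/19.62 = 0.089 m; v₂²/2g = 4.29²/19.62 = 0.938 m.
Total head H = z₁ + ψ₁ + v₁²/2g = 113.68 + 42.30 + 0.089 = 156.07 m.
ψ₂ = H − z₂ − v₂²/2g = 156.07 − 123.75 − 0.938 = 31.38 m.
P₂ = ρgψ₂ = 1000 × 9.81 × 31.38 ≈ 308 kPa.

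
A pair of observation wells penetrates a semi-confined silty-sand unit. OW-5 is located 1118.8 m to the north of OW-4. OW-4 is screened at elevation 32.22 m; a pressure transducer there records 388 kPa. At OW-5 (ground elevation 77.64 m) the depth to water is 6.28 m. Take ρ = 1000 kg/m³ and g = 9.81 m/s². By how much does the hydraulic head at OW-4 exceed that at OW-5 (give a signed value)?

Pressure head at OW-4: ψ = P/(ρg) = 388×1000 / (1000 × 9.81) = 39.55 m.
Total head at OW-4: h = z + ψ = 32.22 + 39.55 = 71.77 m.
Total head at OW-5: h = 77.64 − 6.28 = 71.36 m.
Head difference: h(OW-4) − h(OW-5) = 71.77 − 71.36 = 0.41 m.

Δh ≈ 0.41 m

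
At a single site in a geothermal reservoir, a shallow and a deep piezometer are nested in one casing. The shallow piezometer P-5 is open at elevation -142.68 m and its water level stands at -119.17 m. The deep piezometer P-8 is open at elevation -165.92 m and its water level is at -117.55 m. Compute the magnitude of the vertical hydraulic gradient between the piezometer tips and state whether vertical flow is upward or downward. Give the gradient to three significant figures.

|i_v| ≈ 0.0697; vertical flow is upward

Total head at P-5: h = -119.17 m (water level in the standpipe).
Total head at P-8: h = -117.55 m.
Δh = h(P-5) − h(P-8) = -119.17 − (-117.55) = -1.62 m.
Vertical separation Δz = -142.68 − (-165.92) = 23.24 m.
|i_v| = |Δh| / Δz = 1.62 / 23.24 = 0.0697.
Head is higher in the deep piezometer, so vertical flow is upward (discharge condition).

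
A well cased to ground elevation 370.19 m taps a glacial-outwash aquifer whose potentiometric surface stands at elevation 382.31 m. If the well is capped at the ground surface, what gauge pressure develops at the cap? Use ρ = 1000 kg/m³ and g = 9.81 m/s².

P ≈ 119 kPa

Head above the cap: Δh = 382.31 − 370.19 = 12.12 m.
P = ρgΔh = 1000 × 9.81 × 12.12 = 118897 Pa ≈ 119 kPa.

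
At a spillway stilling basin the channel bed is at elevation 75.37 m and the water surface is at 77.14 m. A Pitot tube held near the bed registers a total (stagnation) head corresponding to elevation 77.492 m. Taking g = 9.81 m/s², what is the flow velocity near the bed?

v ≈ 2.63 m/s

Near the bed, under hydrostatic conditions, the piezometric head (z + ψ) equals the free-surface elevation, 77.14 m.
Velocity head = total − piezometric = 77.492 − 77.14 = 0.352 m.
v = √(2g·h_v) = √(2 × 9.81 × 0.352) = 2.63 m/s.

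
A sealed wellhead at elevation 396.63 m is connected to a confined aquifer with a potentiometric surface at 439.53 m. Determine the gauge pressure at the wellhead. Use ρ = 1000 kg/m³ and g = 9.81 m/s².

P ≈ 421 kPa

Head above the cap: Δh = 439.53 − 396.63 = 42.90 m.
P = ρgΔh = 1000 × 9.81 × 42.90 = 420849 Pa ≈ 421 kPa.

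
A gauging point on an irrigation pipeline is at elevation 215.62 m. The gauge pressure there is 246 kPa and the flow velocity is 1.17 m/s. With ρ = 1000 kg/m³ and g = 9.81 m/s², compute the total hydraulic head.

h ≈ 240.77 m

Pressure head ψ = P/(ρg) = 246×1000 / (1000 × 9.81) = 25.08 m.
Velocity head = v²/(2g) = 1.17² / (2 × 9.81) = 0.070 m.
h = z + ψ + v²/(2g) = 215.62 + 25.08 + 0.070 = 240.77 m.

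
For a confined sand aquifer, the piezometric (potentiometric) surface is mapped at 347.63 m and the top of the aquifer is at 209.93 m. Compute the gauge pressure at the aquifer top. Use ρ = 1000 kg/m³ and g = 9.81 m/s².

Pressure head at the aquifer top: ψ = h − z = 347.63 − 209.93 = 137.70 m.
P = ρgψ = 1000 × 9.81 × 137.70 = 1350837 Pa ≈ 1350 kPa.

P ≈ 1350 kPa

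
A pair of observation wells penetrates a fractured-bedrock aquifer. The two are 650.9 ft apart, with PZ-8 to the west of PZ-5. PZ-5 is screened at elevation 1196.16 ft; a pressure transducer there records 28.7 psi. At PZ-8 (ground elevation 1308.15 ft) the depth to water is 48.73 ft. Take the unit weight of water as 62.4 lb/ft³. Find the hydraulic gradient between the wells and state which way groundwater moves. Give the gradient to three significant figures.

Pressure head at PZ-5: ψ = 144·P/γ = 144 × 28.7 / 62.4 = 66.23 ft.
Total head at PZ-5: h = z + ψ = 1196.16 + 66.23 = 1262.39 ft.
Total head at PZ-8: h = 1308.15 − 48.73 = 1259.42 ft.
Head difference: h(PZ-5) − h(PZ-8) = 1262.39 − 1259.42 = 2.97 ft.
Hydraulic gradient: i = |Δh| / L = 2.97 / 650.9 = 0.00456.
Flow is from higher to lower head: from PZ-5 toward PZ-8, i.e. toward the west.

i ≈ 0.00456; groundwater flows toward the west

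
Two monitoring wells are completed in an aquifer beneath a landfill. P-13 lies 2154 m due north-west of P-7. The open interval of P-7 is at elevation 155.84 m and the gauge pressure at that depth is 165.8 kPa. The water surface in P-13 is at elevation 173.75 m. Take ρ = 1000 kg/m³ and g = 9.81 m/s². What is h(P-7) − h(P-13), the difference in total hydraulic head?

Δh ≈ -1.01 m

Pressure head at P-7: ψ = P/(ρg) = 165.8×1000 / (1000 × 9.81) = 16.90 m.
Total head at P-7: h = z + ψ = 155.84 + 16.90 = 172.74 m.
Total head at P-13: h = 173.75 m (water level in the piezometer is the total head).
Head difference: h(P-7) − h(P-13) = 172.74 − 173.75 = -1.01 m.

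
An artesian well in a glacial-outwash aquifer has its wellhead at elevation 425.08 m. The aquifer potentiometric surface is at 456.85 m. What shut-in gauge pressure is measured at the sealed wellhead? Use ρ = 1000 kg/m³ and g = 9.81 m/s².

Head above the cap: Δh = 456.85 − 425.08 = 31.77 m.
P = ρgΔh = 1000 × 9.81 × 31.77 = 311664 Pa ≈ 312 kPa.

P ≈ 312 kPa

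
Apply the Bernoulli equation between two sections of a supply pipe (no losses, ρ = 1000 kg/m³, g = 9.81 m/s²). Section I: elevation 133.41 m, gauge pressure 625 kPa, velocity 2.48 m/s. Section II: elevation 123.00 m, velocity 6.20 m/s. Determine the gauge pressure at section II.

Pressure head at I: ψ₁ = P₁/(ρg) = 625×1000 / (1000 × 9.81) = 63.71 m.
Velocity heads: v₁²/2g = 2.48²/19.62 = 0.313 m; v₂²/2g = 6.20²/19.62 = 1.959 m.
Total head H = z₁ + ψ₁ + v₁²/2g = 133.41 + 63.71 + 0.313 = 197.43 m.
ψ₂ = H − z₂ − v₂²/2g = 197.43 − 123.00 − 1.959 = 72.47 m.
P₂ = ρgψ₂ = 1000 × 9.81 × 72.47 ≈ 711 kPa.

P₂ ≈ 711 kPa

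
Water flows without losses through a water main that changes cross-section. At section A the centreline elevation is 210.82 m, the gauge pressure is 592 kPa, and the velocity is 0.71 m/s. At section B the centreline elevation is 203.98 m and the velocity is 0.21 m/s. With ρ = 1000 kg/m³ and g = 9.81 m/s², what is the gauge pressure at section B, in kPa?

Pressure head at A: ψ₁ = P₁/(ρg) = 592×1000 / (1000 × 9.81) = 60.35 m.
Velocity heads: v₁²/2g = 0.71²/19.62 = 0.026 m; v₂²/2g = 0.21²/19.62 = 0.002 m.
Total head H = z₁ + ψ₁ + v₁²/2g = 210.82 + 60.35 + 0.026 = 271.20 m.
ψ₂ = H − z₂ − v₂²/2g = 271.20 − 203.98 − 0.002 = 67.22 m.
P₂ = ρgψ₂ = 1000 × 9.81 × 67.22 ≈ 659 kPa.

P₂ ≈ 659 kPa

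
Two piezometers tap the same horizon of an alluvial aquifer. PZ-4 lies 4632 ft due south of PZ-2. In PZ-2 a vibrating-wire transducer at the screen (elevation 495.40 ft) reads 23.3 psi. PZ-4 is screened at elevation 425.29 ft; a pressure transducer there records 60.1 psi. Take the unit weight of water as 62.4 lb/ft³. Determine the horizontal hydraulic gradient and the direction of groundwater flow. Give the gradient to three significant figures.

i ≈ 0.00320; groundwater flows toward the north

Pressure head at PZ-2: ψ = 144·P/γ = 144 × 23.3 / 62.4 = 53.77 ft.
Total head at PZ-2: h = z + ψ = 495.40 + 53.77 = 549.17 ft.
Pressure head at PZ-4: ψ = 144·P/γ = 144 × 60.1 / 62.4 = 138.69 ft.
Total head at PZ-4: h = z + ψ = 425.29 + 138.69 = 563.98 ft.
Head difference: h(PZ-2) − h(PZ-4) = 549.17 − 563.98 = -14.81 ft.
Hydraulic gradient: i = |Δh| / L = 14.81 / 4632 = 0.00320.
Flow is from higher to lower head: from PZ-4 toward PZ-2, i.e. toward the north.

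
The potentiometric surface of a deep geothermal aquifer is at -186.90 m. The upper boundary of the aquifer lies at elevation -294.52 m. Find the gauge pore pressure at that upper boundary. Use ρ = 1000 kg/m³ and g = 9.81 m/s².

Pressure head at the aquifer top: ψ = h − z = -186.90 − (-294.52) = 107.62 m.
P = ρgψ = 1000 × 9.81 × 107.62 = 1055752 Pa ≈ 1060 kPa.

P ≈ 1060 kPa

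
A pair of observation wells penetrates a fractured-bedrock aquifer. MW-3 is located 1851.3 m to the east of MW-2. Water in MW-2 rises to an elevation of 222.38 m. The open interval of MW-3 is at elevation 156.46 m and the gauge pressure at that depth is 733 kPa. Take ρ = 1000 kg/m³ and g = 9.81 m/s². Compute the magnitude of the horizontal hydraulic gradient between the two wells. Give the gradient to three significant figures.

i ≈ 0.00475

Total head at MW-2: h = 222.38 m (water level in the piezometer is the total head).
Pressure head at MW-3: ψ = P/(ρg) = 733×1000 / (1000 × 9.81) = 74.72 m.
Total head at MW-3: h = z + ψ = 156.46 + 74.72 = 231.18 m.
Head difference: h(MW-2) − h(MW-3) = 222.38 − 231.18 = -8.80 m.
Hydraulic gradient: i = |Δh| / L = 8.80 / 1851.3 = 0.00475.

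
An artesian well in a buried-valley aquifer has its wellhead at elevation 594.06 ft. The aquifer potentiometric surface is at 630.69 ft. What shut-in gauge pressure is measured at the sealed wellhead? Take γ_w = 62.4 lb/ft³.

P ≈ 15.9 psi

Head above the cap: Δh = 630.69 − 594.06 = 36.63 ft.
P = γΔh/144 = 62.4 × 36.63 / 144 = 15.9 psi.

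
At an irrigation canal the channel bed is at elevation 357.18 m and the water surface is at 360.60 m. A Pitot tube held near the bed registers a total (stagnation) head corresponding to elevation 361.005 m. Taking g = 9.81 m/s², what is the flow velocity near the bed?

v ≈ 2.82 m/s

Near the bed, under hydrostatic conditions, the piezometric head (z + ψ) equals the free-surface elevation, 360.60 m.
Velocity head = total − piezometric = 361.005 − 360.60 = 0.405 m.
v = √(2g·h_v) = √(2 × 9.81 × 0.405) = 2.82 m/s.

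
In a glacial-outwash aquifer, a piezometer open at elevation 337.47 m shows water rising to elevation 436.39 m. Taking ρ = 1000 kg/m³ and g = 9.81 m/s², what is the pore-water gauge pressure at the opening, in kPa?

P ≈ 970 kPa

Pressure head ψ = h − z = 436.39 − 337.47 = 98.92 m.
P = ρgψ = 1000 × 9.81 × 98.92 = 970405 Pa ≈ 970 kPa.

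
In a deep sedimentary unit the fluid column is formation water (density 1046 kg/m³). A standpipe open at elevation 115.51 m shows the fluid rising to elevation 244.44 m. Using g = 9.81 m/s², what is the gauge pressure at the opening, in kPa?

Pressure head ψ = h − z = 244.44 − 115.51 = 128.93 m.
P = ρgψ = 1046 × 9.81 × 128.93 = 1322984 Pa ≈ 1320 kPa.

P ≈ 1320 kPa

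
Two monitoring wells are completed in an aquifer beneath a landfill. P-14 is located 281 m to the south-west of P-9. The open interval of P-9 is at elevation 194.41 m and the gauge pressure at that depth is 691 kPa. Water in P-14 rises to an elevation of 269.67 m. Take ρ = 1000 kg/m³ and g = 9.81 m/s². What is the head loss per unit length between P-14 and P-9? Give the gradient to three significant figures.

i ≈ 0.0172 m/m

Pressure head at P-9: ψ = P/(ρg) = 691×1000 / (1000 × 9.81) = 70.44 m.
Total head at P-9: h = z + ψ = 194.41 + 70.44 = 264.85 m.
Total head at P-14: h = 269.67 m (water level in the piezometer is the total head).
Head difference: h(P-9) − h(P-14) = 264.85 − 269.67 = -4.82 m.
Hydraulic gradient: i = |Δh| / L = 4.82 / 281 = 0.0172.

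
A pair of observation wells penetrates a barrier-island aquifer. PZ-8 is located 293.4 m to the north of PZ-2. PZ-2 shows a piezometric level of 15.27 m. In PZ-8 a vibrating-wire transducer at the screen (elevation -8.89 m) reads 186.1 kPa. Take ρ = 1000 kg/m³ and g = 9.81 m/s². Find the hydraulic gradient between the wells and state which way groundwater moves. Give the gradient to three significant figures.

Total head at PZ-2: h = 15.27 m (water level in the piezometer is the total head).
Pressure head at PZ-8: ψ = P/(ρg) = 186.1×1000 / (1000 × 9.81) = 18.97 m.
Total head at PZ-8: h = z + ψ = -8.89 + 18.97 = 10.08 m.
Head difference: h(PZ-2) − h(PZ-8) = 15.27 − 10.08 = 5.19 m.
Hydraulic gradient: i = |Δh| / L = 5.19 / 293.4 = 0.0177.
Flow is from higher to lower head: from PZ-2 toward PZ-8, i.e. toward the north.

i ≈ 0.0177; groundwater flows toward the north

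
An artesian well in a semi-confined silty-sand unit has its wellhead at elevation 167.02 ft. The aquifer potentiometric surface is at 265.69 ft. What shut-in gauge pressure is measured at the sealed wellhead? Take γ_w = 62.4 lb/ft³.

P ≈ 42.8 psi

Head above the cap: Δh = 265.69 − 167.02 = 98.67 ft.
P = γΔh/144 = 62.4 × 98.67 / 144 = 42.8 psi.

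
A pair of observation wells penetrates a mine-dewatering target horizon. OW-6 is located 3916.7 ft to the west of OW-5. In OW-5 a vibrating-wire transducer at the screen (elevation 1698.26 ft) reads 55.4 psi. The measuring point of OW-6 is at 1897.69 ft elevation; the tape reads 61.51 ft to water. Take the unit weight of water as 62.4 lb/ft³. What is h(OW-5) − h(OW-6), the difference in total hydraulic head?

Pressure head at OW-5: ψ = 144·P/γ = 144 × 55.4 / 62.4 = 127.85 ft.
Total head at OW-5: h = z + ψ = 1698.26 + 127.85 = 1826.11 ft.
Total head at OW-6: h = 1897.69 − 61.51 = 1836.18 ft.
Head difference: h(OW-5) − h(OW-6) = 1826.11 − 1836.18 = -10.07 ft.

Δh ≈ -10.07 ft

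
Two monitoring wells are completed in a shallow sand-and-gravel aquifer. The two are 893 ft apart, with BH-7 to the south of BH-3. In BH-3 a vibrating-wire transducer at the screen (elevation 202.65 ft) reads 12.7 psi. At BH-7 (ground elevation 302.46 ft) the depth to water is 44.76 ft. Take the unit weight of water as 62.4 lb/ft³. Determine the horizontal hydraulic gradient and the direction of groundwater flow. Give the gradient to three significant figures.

i ≈ 0.0288; groundwater flows toward the north

Pressure head at BH-3: ψ = 144·P/γ = 144 × 12.7 / 62.4 = 29.31 ft.
Total head at BH-3: h = z + ψ = 202.65 + 29.31 = 231.96 ft.
Total head at BH-7: h = 302.46 − 44.76 = 257.70 ft.
Head difference: h(BH-3) − h(BH-7) = 231.96 − 257.70 = -25.74 ft.
Hydraulic gradient: i = |Δh| / L = 25.74 / 893 = 0.0288.
Flow is from higher to lower head: from BH-7 toward BH-3, i.e. toward the north.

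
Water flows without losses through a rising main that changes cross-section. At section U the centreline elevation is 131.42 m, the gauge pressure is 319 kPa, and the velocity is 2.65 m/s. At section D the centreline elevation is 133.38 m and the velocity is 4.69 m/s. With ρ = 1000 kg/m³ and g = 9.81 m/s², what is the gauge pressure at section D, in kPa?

P₂ ≈ 292 kPa

Pressure head at U: ψ₁ = P₁/(ρg) = 319×1000 / (1000 × 9.81) = 32.52 m.
Velocity heads: v₁²/2g = 2.65²/19.62 = 0.358 m; v₂²/2g = 4.69²/19.62 = 1.121 m.
Total head H = z₁ + ψ₁ + v₁²/2g = 131.42 + 32.52 + 0.358 = 164.30 m.
ψ₂ = H − z₂ − v₂²/2g = 164.30 − 133.38 − 1.121 = 29.80 m.
P₂ = ρgψ₂ = 1000 × 9.81 × 29.80 ≈ 292 kPa.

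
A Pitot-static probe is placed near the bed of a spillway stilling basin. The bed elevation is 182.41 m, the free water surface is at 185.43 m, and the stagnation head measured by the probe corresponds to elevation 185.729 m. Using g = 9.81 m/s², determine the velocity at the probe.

Near the bed, under hydrostatic conditions, the piezometric head (z + ψ) equals the free-surface elevation, 185.43 m.
Velocity head = total − piezometric = 185.729 − 185.43 = 0.299 m.
v = √(2g·h_v) = √(2 × 9.81 × 0.299) = 2.42 m/s.

v ≈ 2.42 m/s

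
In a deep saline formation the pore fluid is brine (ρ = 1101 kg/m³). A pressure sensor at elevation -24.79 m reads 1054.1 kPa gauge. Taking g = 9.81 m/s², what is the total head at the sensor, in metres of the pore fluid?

ψ = P/(ρg) = 1054.1×1000 / (1101 × 9.81) = 97.59 m.
h = z + ψ = -24.79 + 97.59 = 72.80 m.

h ≈ 72.80 m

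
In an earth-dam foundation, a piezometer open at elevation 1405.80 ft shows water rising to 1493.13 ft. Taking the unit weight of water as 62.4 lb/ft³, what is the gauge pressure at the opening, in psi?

Pressure head ψ = h − z = 1493.13 − 1405.80 = 87.33 ft.
P = γ·ψ / 144 = 62.4 × 87.33 / 144 = 37.8 psi.

P ≈ 37.8 psi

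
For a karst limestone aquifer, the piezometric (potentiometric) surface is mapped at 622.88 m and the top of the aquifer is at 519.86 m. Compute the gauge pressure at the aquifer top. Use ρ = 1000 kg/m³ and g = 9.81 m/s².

P ≈ 1010 kPa

Pressure head at the aquifer top: ψ = h − z = 622.88 − 519.86 = 103.02 m.
P = ρgψ = 1000 × 9.81 × 103.02 = 1010626 Pa ≈ 1010 kPa.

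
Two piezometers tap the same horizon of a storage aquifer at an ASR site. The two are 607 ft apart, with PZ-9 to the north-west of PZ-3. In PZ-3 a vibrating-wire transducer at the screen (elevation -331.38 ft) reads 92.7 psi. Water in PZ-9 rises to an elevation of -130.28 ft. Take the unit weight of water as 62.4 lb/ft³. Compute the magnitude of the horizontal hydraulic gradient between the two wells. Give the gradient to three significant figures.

i ≈ 0.0211

Pressure head at PZ-3: ψ = 144·P/γ = 144 × 92.7 / 62.4 = 213.92 ft.
Total head at PZ-3: h = z + ψ = -331.38 + 213.92 = -117.46 ft.
Total head at PZ-9: h = -130.28 ft (water level in the piezometer is the total head).
Head difference: h(PZ-3) − h(PZ-9) = -117.46 − (-130.28) = 12.82 ft.
Hydraulic gradient: i = |Δh| / L = 12.82 / 607 = 0.0211.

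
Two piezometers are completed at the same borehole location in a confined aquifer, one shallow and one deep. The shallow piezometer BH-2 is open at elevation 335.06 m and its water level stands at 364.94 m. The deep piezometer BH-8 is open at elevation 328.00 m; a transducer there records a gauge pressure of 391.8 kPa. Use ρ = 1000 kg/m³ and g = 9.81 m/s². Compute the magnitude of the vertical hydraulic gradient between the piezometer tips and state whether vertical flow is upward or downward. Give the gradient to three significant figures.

Total head at BH-2: h = 364.94 m (water level in the standpipe).
Pressure head at BH-8: ψ = P/(ρg) = 391.8×1000 / (1000 × 9.81) = 39.94 m.
Total head at BH-8: h = z + ψ = 328.00 + 39.94 = 367.94 m.
Δh = h(BH-2) − h(BH-8) = 364.94 − 367.94 = -3.00 m.
Vertical separation Δz = 335.06 − 328.00 = 7.06 m.
|i_v| = |Δh| / Δz = 3.00 / 7.06 = 0.425.
Head is higher in the deep piezometer, so vertical flow is upward (discharge condition).

|i_v| ≈ 0.425; vertical flow is upward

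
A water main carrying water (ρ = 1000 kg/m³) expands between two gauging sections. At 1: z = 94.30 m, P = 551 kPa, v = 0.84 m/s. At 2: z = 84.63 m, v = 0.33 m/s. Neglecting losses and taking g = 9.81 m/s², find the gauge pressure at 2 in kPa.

Pressure head at 1: ψ₁ = P₁/(ρg) = 551×1000 / (1000 × 9.81) = 56.17 m.
Velocity heads: v₁²/2g = 0.84²/19.62 = 0.036 m; v₂²/2g = 0.33²/19.62 = 0.006 m.
Total head H = z₁ + ψ₁ + v₁²/2g = 94.30 + 56.17 + 0.036 = 150.51 m.
ψ₂ = H − z₂ − v₂²/2g = 150.51 − 84.63 − 0.006 = 65.87 m.
P₂ = ρgψ₂ = 1000 × 9.81 × 65.87 ≈ 646 kPa.

P₂ ≈ 646 kPa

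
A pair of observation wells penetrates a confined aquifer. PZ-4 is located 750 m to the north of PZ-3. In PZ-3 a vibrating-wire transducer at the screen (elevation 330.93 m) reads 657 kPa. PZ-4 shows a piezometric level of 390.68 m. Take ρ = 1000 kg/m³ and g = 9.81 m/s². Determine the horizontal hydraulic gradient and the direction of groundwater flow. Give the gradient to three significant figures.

Pressure head at PZ-3: ψ = P/(ρg) = 657×1000 / (1000 × 9.81) = 66.97 m.
Total head at PZ-3: h = z + ψ = 330.93 + 66.97 = 397.90 m.
Total head at PZ-4: h = 390.68 m (water level in the piezometer is the total head).
Head difference: h(PZ-3) − h(PZ-4) = 397.90 − 390.68 = 7.22 m.
Hydraulic gradient: i = |Δh| / L = 7.22 / 750 = 0.00963.
Flow is from higher to lower head: from PZ-3 toward PZ-4, i.e. toward the north.

i ≈ 0.00963; groundwater flows toward the north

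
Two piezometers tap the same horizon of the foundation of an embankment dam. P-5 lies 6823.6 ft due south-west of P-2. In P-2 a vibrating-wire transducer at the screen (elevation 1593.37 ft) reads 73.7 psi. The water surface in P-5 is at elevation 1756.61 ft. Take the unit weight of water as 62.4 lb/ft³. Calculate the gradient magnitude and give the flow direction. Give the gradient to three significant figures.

i ≈ 0.00100; groundwater flows toward the south-west

Pressure head at P-2: ψ = 144·P/γ = 144 × 73.7 / 62.4 = 170.08 ft.
Total head at P-2: h = z + ψ = 1593.37 + 170.08 = 1763.45 ft.
Total head at P-5: h = 1756.61 ft (water level in the piezometer is the total head).
Head difference: h(P-2) − h(P-5) = 1763.45 − 1756.61 = 6.84 ft.
Hydraulic gradient: i = |Δh| / L = 6.84 / 6823.6 = 0.00100.
Flow is from higher to lower head: from P-2 toward P-5, i.e. toward the south-west.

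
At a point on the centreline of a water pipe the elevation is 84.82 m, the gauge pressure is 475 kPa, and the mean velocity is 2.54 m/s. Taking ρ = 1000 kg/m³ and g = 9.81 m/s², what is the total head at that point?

Pressure head ψ = P/(ρg) = 475×1000 / (1000 × 9.81) = 48.42 m.
Velocity head = v²/(2g) = 2.54² / (2 × 9.81) = 0.329 m.
h = z + ψ + v²/(2g) = 84.82 + 48.42 + 0.329 = 133.57 m.

h ≈ 133.57 m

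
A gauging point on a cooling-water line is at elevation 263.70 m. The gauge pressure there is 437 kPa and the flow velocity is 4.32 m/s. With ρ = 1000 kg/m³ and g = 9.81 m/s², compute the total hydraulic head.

h ≈ 309.20 m

Pressure head ψ = P/(ρg) = 437×1000 / (1000 × 9.81) = 44.55 m.
Velocity head = v²/(2g) = 4.32² / (2 × 9.81) = 0.951 m.
h = z + ψ + v²/(2g) = 263.70 + 44.55 + 0.951 = 309.20 m.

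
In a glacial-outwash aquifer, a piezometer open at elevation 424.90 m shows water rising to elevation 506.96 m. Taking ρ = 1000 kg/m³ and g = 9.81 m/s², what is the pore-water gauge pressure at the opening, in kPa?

P ≈ 805 kPa

Pressure head ψ = h − z = 506.96 − 424.90 = 82.06 m.
P = ρgψ = 1000 × 9.81 × 82.06 = 805009 Pa ≈ 805 kPa.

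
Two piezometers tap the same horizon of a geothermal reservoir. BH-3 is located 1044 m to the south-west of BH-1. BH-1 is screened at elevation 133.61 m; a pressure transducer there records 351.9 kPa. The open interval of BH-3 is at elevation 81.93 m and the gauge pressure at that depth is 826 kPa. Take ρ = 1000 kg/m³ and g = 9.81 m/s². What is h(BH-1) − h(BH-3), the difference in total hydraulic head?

Δh ≈ 3.35 m

Pressure head at BH-1: ψ = P/(ρg) = 351.9×1000 / (1000 × 9.81) = 35.87 m.
Total head at BH-1: h = z + ψ = 133.61 + 35.87 = 169.48 m.
Pressure head at BH-3: ψ = P/(ρg) = 826×1000 / (1000 × 9.81) = 84.20 m.
Total head at BH-3: h = z + ψ = 81.93 + 84.20 = 166.13 m.
Head difference: h(BH-1) − h(BH-3) = 169.48 − 166.13 = 3.35 m.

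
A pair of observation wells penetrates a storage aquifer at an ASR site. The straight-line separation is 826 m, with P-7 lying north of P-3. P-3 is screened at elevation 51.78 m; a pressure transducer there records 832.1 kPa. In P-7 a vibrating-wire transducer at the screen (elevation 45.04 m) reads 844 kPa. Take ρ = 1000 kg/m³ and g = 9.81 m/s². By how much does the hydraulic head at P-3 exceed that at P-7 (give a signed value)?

Δh ≈ 5.53 m

Pressure head at P-3: ψ = P/(ρg) = 832.1×1000 / (1000 × 9.81) = 84.82 m.
Total head at P-3: h = z + ψ = 51.78 + 84.82 = 136.60 m.
Pressure head at P-7: ψ = P/(ρg) = 844×1000 / (1000 × 9.81) = 86.03 m.
Total head at P-7: h = z + ψ = 45.04 + 86.03 = 131.07 m.
Head difference: h(P-3) − h(P-7) = 136.60 − 131.07 = 5.53 m.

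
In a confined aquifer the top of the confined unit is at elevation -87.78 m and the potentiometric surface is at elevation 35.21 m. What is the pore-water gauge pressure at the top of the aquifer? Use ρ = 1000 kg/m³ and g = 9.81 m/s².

Pressure head at the aquifer top: ψ = h − z = 35.21 − (-87.78) = 122.99 m.
P = ρgψ = 1000 × 9.81 × 122.99 = 1206532 Pa ≈ 1210 kPa.

P ≈ 1210 kPa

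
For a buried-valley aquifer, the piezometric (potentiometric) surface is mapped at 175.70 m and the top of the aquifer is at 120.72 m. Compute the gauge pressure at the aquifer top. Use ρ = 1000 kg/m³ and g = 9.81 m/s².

P ≈ 539 kPa

Pressure head at the aquifer top: ψ = h − z = 175.70 − 120.72 = 54.98 m.
P = ρgψ = 1000 × 9.81 × 54.98 = 539354 Pa ≈ 539 kPa.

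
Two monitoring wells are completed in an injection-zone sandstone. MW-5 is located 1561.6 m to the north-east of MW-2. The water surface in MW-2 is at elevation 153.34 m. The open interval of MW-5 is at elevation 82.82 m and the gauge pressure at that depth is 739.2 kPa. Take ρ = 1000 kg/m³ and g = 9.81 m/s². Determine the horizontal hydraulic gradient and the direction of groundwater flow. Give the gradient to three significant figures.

Total head at MW-2: h = 153.34 m (water level in the piezometer is the total head).
Pressure head at MW-5: ψ = P/(ρg) = 739.2×1000 / (1000 × 9.81) = 75.35 m.
Total head at MW-5: h = z + ψ = 82.82 + 75.35 = 158.17 m.
Head difference: h(MW-2) − h(MW-5) = 153.34 − 158.17 = -4.83 m.
Hydraulic gradient: i = |Δh| / L = 4.83 / 1561.6 = 0.00309.
Flow is from higher to lower head: from MW-5 toward MW-2, i.e. toward the south-west.

i ≈ 0.00309; groundwater flows toward the south-west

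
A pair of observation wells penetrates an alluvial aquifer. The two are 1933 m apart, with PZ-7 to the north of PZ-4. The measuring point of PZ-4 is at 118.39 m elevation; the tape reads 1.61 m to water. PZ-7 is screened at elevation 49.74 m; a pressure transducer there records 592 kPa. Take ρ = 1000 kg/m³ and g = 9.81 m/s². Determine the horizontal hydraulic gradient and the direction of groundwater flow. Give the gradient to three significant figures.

Total head at PZ-4: h = 118.39 − 1.61 = 116.78 m.
Pressure head at PZ-7: ψ = P/(ρg) = 592×1000 / (1000 × 9.81) = 60.35 m.
Total head at PZ-7: h = z + ψ = 49.74 + 60.35 = 110.09 m.
Head difference: h(PZ-4) − h(PZ-7) = 116.78 − 110.09 = 6.69 m.
Hydraulic gradient: i = |Δh| / L = 6.69 / 1933 = 0.00346.
Flow is from higher to lower head: from PZ-4 toward PZ-7, i.e. toward the north.

i ≈ 0.00346; groundwater flows toward the north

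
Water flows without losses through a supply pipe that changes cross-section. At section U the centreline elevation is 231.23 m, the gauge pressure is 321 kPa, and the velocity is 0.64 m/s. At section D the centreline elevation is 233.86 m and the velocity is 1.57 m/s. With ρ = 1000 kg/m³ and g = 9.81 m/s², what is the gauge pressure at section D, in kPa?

Pressure head at U: ψ₁ = P₁/(ρg) = 321×1000 / (1000 × 9.81) = 32.72 m.
Velocity heads: v₁²/2g = 0.64²/19.62 = 0.021 m; v₂²/2g = 1.57²/19.62 = 0.126 m.
Total head H = z₁ + ψ₁ + v₁²/2g = 231.23 + 32.72 + 0.021 = 263.97 m.
ψ₂ = H − z₂ − v₂²/2g = 263.97 − 233.86 − 0.126 = 29.98 m.
P₂ = ρgψ₂ = 1000 × 9.81 × 29.98 ≈ 294 kPa.

P₂ ≈ 294 kPa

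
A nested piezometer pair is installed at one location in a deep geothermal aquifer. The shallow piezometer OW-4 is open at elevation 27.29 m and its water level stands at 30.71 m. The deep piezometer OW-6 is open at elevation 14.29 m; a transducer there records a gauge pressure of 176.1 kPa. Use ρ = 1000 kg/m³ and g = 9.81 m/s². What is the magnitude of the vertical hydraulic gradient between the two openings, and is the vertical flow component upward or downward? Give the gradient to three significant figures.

|i_v| ≈ 0.118; vertical flow is upward

Total head at OW-4: h = 30.71 m (water level in the standpipe).
Pressure head at OW-6: ψ = P/(ρg) = 176.1×1000 / (1000 × 9.81) = 17.95 m.
Total head at OW-6: h = z + ψ = 14.29 + 17.95 = 32.24 m.
Δh = h(OW-4) − h(OW-6) = 30.71 − 32.24 = -1.53 m.
Vertical separation Δz = 27.29 − 14.29 = 13.00 m.
|i_v| = |Δh| / Δz = 1.53 / 13.00 = 0.118.
Head is higher in the deep piezometer, so vertical flow is upward (discharge condition).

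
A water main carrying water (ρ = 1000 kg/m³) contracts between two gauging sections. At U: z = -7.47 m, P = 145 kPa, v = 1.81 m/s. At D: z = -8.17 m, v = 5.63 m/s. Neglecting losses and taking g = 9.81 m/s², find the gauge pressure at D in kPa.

P₂ ≈ 138 kPa

Pressure head at U: ψ₁ = P₁/(ρg) = 145×1000 / (1000 × 9.81) = 14.78 m.
Velocity heads: v₁²/2g = 1.81²/19.62 = 0.167 m; v₂²/2g = 5.63²/19.62 = 1.616 m.
Total head H = z₁ + ψ₁ + v₁²/2g = -7.47 + 14.78 + 0.167 = 7.48 m.
ψ₂ = H − z₂ − v₂²/2g = 7.48 − (-8.17) − 1.616 = 14.03 m.
P₂ = ρgψ₂ = 1000 × 9.81 × 14.03 ≈ 138 kPa.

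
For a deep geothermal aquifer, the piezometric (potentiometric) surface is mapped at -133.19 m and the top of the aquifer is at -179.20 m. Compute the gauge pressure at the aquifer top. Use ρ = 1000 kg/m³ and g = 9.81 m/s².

P ≈ 451 kPa

Pressure head at the aquifer top: ψ = h − z = -133.19 − (-179.20) = 46.01 m.
P = ρgψ = 1000 × 9.81 × 46.01 = 451358 Pa ≈ 451 kPa.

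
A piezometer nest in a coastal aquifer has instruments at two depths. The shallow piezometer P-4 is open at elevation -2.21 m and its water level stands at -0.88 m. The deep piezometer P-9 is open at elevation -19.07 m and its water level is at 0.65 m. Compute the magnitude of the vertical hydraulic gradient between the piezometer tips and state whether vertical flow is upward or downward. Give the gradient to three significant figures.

Total head at P-4: h = -0.88 m (water level in the standpipe).
Total head at P-9: h = 0.65 m.
Δh = h(P-4) − h(P-9) = -0.88 − 0.65 = -1.53 m.
Vertical separation Δz = -2.21 − (-19.07) = 16.86 m.
|i_v| = |Δh| / Δz = 1.53 / 16.86 = 0.0907.
Head is higher in the deep piezometer, so vertical flow is upward (discharge condition).

|i_v| ≈ 0.0907; vertical flow is upward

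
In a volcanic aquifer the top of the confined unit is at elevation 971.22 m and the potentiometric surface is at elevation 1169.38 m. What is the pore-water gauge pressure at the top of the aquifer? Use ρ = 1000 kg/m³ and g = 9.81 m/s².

Pressure head at the aquifer top: ψ = h − z = 1169.38 − 971.22 = 198.16 m.
P = ρgψ = 1000 × 9.81 × 198.16 = 1943950 Pa ≈ 1940 kPa.

P ≈ 1940 kPa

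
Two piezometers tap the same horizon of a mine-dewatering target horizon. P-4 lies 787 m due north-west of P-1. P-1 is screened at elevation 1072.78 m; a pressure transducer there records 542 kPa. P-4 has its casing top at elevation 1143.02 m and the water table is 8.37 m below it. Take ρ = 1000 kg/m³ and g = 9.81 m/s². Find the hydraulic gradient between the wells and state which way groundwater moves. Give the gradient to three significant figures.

i ≈ 0.00841; groundwater flows toward the south-east

Pressure head at P-1: ψ = P/(ρg) = 542×1000 / (1000 × 9.81) = 55.25 m.
Total head at P-1: h = z + ψ = 1072.78 + 55.25 = 1128.03 m.
Total head at P-4: h = 1143.02 − 8.37 = 1134.65 m.
Head difference: h(P-1) − h(P-4) = 1128.03 − 1134.65 = -6.62 m.
Hydraulic gradient: i = |Δh| / L = 6.62 / 787 = 0.00841.
Flow is from higher to lower head: from P-4 toward P-1, i.e. toward the south-east.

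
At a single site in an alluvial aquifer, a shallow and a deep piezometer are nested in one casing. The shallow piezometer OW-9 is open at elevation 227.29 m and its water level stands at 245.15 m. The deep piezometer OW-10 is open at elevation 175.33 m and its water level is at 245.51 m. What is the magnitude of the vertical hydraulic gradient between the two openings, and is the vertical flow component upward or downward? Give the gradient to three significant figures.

Total head at OW-9: h = 245.15 m (water level in the standpipe).
Total head at OW-10: h = 245.51 m.
Δh = h(OW-9) − h(OW-10) = 245.15 − 245.51 = -0.36 m.
Vertical separation Δz = 227.29 − 175.33 = 51.96 m.
|i_v| = |Δh| / Δz = 0.36 / 51.96 = 0.00693.
Head is higher in the deep piezometer, so vertical flow is upward (discharge condition).

|i_v| ≈ 0.00693; vertical flow is upward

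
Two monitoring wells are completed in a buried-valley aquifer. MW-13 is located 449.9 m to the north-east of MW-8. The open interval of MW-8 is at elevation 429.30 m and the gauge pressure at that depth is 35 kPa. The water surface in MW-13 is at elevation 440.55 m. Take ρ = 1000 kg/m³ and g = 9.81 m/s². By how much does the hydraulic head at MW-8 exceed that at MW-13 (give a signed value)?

Pressure head at MW-8: ψ = P/(ρg) = 35×1000 / (1000 × 9.81) = 3.57 m.
Total head at MW-8: h = z + ψ = 429.30 + 3.57 = 432.87 m.
Total head at MW-13: h = 440.55 m (water level in the piezometer is the total head).
Head difference: h(MW-8) − h(MW-13) = 432.87 − 440.55 = -7.68 m.

Δh ≈ -7.68 m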